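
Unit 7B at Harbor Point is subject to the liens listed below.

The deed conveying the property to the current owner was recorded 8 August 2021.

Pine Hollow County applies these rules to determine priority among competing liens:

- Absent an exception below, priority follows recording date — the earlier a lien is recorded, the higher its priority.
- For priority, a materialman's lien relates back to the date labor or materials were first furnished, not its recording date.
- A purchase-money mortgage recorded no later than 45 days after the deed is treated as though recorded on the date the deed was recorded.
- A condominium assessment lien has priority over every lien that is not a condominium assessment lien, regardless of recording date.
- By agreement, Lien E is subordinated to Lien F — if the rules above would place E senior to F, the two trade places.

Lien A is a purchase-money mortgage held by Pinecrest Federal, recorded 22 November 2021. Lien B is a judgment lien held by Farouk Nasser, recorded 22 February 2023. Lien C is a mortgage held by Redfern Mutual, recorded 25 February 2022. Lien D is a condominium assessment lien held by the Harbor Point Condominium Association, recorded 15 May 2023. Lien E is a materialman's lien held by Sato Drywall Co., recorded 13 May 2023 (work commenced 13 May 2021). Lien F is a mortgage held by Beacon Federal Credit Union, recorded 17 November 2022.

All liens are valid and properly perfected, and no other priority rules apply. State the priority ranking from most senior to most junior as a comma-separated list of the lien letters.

Adjusting effective dates: A missed the 45-day window (106 days after the deed), so its recording date stands; E is treated as recorded 13 May 2021, the work-commencement date.
D is a condominium assessment lien and takes priority over every other lien.
The other liens, earliest effective date first: E (13 May 2021), A (22 November 2021), C (25 February 2022), F (17 November 2022), B (22 February 2023).
Because E would otherwise rank above F, the subordination swaps them.

D, F, A, C, E, B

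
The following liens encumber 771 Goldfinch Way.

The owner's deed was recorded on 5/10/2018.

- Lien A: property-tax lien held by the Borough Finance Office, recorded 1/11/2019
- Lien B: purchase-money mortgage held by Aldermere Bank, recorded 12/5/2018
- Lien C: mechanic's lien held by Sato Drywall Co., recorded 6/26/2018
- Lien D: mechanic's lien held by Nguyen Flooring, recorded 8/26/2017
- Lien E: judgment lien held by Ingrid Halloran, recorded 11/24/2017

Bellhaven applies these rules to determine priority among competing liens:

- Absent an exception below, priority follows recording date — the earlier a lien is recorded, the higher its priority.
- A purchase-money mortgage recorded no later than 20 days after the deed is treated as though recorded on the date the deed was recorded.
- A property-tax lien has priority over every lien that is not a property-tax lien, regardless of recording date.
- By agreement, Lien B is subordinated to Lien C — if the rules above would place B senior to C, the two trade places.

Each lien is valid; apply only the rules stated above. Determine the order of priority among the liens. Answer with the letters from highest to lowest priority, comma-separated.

Effective dates: B was recorded 209 days after the deed — beyond 20 days — so no relation-back applies.
A is a property-tax lien, so it outranks all other liens regardless of date.
Among the remaining liens, by effective date: D (8/26/2017), E (11/24/2017), C (6/26/2018), B (12/5/2018).
B is already junior to C, so the subordination agreement changes nothing.

A, D, E, C, B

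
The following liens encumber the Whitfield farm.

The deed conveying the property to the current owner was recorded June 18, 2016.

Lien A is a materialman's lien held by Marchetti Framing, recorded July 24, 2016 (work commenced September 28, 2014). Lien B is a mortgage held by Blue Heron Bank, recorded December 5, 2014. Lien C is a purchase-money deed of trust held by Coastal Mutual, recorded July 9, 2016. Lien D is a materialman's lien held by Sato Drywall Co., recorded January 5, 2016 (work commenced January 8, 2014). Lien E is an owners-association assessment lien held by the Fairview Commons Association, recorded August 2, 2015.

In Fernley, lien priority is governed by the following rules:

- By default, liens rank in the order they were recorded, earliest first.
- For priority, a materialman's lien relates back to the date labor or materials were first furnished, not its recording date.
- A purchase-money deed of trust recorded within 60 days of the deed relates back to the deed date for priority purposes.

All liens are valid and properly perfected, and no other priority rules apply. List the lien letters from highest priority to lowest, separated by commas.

D, A, B, E, C

Adjusting effective dates: A relates back to September 28, 2014 (work commenced); C was recorded within the 60-day window, so its effective date is the deed date June 18, 2016; D's effective date is January 8, 2014, when work began.
Ordering by effective date: D (January 8, 2014), A (September 28, 2014), B (December 5, 2014), E (August 2, 2015), C (June 18, 2016).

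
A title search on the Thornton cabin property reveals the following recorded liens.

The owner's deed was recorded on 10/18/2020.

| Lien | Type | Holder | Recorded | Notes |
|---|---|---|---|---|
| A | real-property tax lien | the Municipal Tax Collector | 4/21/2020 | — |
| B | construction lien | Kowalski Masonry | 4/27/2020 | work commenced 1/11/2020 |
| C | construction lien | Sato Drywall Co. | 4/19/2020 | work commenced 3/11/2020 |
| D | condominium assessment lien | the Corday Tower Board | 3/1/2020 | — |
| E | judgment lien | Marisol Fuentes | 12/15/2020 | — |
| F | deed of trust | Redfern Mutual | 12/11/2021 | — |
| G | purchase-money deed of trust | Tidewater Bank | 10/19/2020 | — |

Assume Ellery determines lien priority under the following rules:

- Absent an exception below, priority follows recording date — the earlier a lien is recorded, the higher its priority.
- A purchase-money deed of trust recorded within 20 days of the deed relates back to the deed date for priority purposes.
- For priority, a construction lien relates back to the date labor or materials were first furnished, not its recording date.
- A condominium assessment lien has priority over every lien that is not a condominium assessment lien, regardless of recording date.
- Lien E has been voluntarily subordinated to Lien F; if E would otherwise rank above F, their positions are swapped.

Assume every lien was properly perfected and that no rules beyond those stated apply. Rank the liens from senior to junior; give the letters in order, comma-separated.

D, B, C, A, G, F, E

Adjusting effective dates: B's effective date is 1/11/2020, when work began; C relates back to 3/11/2020 (work commenced); G relates back to the deed date 10/18/2020.
D, as a condominium assessment lien, has superpriority and ranks first.
The other liens, earliest effective date first: B (1/11/2020), C (3/11/2020), A (4/21/2020), G (10/18/2020), E (12/15/2020), F (12/11/2021).
The subordination applies — E was senior to F — so E and F swap.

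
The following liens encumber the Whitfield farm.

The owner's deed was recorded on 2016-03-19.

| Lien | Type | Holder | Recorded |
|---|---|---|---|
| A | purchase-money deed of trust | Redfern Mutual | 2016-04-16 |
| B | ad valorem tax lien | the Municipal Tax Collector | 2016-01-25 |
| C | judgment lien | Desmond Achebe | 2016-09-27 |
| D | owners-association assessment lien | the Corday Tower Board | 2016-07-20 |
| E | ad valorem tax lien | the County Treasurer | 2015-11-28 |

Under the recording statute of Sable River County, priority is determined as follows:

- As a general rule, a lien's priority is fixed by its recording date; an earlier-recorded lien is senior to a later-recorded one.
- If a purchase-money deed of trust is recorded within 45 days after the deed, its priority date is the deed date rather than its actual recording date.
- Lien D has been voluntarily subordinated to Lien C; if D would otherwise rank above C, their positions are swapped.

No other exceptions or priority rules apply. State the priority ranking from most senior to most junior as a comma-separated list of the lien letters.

Effective dates after the stated exceptions: A's effective date is the deed date, 2016-03-19.
By effective date, earliest first: E (2015-11-28), B (2016-01-25), A (2016-03-19), D (2016-07-20), C (2016-09-27).
D is senior to C before the subordination, so the two trade places.

E, B, A, C, D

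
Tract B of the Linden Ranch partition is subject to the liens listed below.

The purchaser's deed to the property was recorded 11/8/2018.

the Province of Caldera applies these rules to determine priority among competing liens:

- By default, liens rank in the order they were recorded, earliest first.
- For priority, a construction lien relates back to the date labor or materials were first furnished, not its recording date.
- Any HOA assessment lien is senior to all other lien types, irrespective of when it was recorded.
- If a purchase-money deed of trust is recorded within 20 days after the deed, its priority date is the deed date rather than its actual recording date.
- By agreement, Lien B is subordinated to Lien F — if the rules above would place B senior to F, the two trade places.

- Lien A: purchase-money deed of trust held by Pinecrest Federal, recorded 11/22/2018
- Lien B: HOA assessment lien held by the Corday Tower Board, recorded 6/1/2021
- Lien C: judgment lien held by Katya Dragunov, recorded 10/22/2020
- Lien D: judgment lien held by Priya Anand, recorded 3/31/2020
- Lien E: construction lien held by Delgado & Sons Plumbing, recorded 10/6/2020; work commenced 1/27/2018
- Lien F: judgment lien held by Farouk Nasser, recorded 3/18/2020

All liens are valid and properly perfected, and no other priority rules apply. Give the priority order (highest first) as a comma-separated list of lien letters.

Adjusting effective dates: A's effective date is the deed date, 11/8/2018; E relates back to 1/27/2018 (work commenced).
B, as an HOA assessment lien, has superpriority and ranks first.
Remaining liens by effective date: E (1/27/2018), A (11/8/2018), F (3/18/2020), D (3/31/2020), C (10/22/2020).
Because B would otherwise rank above F, the subordination swaps them.

F, E, A, B, D, C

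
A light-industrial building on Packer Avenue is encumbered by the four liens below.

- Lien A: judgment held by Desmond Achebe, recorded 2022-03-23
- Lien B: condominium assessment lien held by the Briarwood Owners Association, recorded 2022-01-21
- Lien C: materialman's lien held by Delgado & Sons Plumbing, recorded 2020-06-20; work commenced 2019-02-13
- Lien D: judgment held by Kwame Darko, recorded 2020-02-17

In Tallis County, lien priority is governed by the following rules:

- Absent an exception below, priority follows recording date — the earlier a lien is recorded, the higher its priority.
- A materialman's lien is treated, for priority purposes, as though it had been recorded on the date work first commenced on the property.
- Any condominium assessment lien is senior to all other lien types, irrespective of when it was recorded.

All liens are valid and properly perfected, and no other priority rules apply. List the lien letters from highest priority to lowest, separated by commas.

Adjusting effective dates: C relates back to 2019-02-13 (work commenced).
As a condominium assessment lien, B is senior to every other lien.
Among the remaining liens, by effective date: C (2019-02-13), D (2020-02-17), A (2022-03-23).

B, C, D, A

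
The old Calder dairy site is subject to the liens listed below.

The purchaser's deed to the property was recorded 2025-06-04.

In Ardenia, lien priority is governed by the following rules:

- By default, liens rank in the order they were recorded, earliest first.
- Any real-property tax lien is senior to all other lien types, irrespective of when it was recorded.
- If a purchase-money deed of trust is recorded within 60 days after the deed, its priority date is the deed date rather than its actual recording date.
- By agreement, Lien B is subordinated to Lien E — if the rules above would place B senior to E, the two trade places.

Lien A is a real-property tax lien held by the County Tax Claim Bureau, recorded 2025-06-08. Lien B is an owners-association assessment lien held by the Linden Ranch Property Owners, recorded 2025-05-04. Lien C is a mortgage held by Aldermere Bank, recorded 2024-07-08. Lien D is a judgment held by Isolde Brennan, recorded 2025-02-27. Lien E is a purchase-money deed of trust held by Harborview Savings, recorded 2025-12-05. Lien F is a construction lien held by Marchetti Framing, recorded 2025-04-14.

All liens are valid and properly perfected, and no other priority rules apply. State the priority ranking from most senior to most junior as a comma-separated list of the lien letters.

Effective dates: E missed the 60-day window (184 days after the deed), so its recording date stands.
As a real-property tax lien, A is senior to every other lien.
Ordering the rest by effective date: C (2024-07-08), D (2025-02-27), F (2025-04-14), B (2025-05-04), E (2025-12-05).
B would otherwise be senior to E, so under the subordination agreement B and E exchange positions.

A, C, D, F, E, B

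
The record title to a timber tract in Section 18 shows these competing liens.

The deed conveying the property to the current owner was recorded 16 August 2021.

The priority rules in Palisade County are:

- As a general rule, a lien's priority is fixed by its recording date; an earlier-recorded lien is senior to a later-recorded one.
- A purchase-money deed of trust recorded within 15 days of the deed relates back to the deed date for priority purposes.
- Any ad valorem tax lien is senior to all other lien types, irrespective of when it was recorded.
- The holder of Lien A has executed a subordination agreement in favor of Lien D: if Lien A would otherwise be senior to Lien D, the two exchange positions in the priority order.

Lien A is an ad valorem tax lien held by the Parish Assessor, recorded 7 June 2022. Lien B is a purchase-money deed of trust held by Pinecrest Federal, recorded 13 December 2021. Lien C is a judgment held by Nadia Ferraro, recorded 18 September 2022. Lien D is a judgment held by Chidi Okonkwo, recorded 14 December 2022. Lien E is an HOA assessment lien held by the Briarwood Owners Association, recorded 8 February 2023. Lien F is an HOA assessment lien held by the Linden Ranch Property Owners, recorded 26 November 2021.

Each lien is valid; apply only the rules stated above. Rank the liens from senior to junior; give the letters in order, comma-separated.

Adjusting effective dates: B was recorded 119 days after the deed, outside the 15-day window, so it keeps its recording date.
A, as an ad valorem tax lien, has superpriority and ranks first.
Among the remaining liens, by effective date: F (26 November 2021), B (13 December 2021), C (18 September 2022), D (14 December 2022), E (8 February 2023).
The subordination applies — A was senior to D — so A and D swap.

D, F, B, C, A, E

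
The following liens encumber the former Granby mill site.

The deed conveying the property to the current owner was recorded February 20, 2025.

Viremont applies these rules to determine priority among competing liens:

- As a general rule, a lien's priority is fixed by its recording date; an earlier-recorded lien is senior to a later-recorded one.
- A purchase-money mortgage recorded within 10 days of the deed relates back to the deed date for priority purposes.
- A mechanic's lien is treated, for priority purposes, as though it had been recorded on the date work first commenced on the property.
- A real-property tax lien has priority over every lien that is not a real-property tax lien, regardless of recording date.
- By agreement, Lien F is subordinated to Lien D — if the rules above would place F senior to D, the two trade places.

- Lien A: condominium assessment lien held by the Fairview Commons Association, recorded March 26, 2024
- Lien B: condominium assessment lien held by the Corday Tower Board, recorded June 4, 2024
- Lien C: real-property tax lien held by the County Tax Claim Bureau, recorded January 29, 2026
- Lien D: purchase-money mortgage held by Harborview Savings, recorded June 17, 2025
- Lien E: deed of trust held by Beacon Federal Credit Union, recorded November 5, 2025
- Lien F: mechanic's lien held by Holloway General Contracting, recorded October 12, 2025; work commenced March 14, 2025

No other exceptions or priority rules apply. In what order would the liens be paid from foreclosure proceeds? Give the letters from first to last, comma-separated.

First, effective dates: D was recorded 117 days after the deed — beyond 10 days — so no relation-back applies; F is treated as recorded March 14, 2025, the work-commencement date.
C is a real-property tax lien, so it outranks all other liens regardless of date.
Remaining liens by effective date: A (March 26, 2024), B (June 4, 2024), F (March 14, 2025), D (June 17, 2025), E (November 5, 2025).
Because F would otherwise rank above D, the subordination swaps them.

C, A, B, D, F, E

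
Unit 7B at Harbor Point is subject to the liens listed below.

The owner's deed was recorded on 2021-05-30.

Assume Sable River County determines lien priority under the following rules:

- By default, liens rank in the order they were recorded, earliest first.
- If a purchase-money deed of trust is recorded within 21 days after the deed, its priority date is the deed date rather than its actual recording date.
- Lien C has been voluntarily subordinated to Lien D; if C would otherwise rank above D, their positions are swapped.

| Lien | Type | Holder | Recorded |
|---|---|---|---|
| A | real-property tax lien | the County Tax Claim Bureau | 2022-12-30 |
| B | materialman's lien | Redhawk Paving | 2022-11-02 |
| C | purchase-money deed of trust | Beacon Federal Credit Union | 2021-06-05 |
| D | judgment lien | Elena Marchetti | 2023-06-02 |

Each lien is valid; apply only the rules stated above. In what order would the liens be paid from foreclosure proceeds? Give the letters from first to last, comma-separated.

Effective dates: C was recorded within the 21-day window, so its effective date is the deed date 2021-05-30.
Ordering by effective date: C (2021-05-30), B (2022-11-02), A (2022-12-30), D (2023-06-02).
Because C would otherwise rank above D, the subordination swaps them.

D, B, A, C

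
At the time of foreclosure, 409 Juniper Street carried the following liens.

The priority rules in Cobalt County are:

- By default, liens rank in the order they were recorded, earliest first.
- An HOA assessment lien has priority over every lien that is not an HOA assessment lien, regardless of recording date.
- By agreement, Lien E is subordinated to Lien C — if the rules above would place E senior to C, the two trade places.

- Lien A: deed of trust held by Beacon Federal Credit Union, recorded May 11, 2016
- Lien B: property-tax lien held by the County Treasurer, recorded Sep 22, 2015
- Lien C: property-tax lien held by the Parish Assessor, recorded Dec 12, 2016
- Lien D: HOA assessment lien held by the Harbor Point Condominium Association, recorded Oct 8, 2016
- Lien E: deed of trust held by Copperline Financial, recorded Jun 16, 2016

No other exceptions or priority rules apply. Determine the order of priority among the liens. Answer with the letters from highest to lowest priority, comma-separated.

D, B, A, C, E

D, as an HOA assessment lien, has superpriority and ranks first.
The other liens, earliest effective date first: B (Sep 22, 2015), A (May 11, 2016), E (Jun 16, 2016), C (Dec 12, 2016).
E would otherwise be senior to C, so under the subordination agreement E and C exchange positions.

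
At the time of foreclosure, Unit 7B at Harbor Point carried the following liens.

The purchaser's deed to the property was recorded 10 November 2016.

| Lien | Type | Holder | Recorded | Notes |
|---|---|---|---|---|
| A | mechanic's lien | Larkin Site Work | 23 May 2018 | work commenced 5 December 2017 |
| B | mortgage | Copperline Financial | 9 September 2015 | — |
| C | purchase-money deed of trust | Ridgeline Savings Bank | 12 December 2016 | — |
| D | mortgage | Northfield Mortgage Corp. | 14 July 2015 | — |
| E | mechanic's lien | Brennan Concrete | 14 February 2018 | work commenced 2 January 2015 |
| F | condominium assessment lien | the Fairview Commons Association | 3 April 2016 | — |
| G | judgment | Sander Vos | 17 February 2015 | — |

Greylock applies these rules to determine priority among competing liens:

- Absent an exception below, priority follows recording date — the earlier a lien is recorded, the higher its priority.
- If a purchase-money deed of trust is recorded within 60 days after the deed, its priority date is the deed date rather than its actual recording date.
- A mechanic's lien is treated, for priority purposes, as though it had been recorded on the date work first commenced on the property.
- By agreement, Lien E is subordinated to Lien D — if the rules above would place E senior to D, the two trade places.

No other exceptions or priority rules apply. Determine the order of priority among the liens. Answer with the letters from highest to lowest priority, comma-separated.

Adjusting effective dates: A is treated as recorded 5 December 2017, the work-commencement date; C was recorded within the 60-day window, so its effective date is the deed date 10 November 2016; E's effective date is 2 January 2015, when work began.
By effective date, earliest first: E (2 January 2015), G (17 February 2015), D (14 July 2015), B (9 September 2015), F (3 April 2016), C (10 November 2016), A (5 December 2017).
The subordination applies — E was senior to D — so E and D swap.

D, G, E, B, F, C, A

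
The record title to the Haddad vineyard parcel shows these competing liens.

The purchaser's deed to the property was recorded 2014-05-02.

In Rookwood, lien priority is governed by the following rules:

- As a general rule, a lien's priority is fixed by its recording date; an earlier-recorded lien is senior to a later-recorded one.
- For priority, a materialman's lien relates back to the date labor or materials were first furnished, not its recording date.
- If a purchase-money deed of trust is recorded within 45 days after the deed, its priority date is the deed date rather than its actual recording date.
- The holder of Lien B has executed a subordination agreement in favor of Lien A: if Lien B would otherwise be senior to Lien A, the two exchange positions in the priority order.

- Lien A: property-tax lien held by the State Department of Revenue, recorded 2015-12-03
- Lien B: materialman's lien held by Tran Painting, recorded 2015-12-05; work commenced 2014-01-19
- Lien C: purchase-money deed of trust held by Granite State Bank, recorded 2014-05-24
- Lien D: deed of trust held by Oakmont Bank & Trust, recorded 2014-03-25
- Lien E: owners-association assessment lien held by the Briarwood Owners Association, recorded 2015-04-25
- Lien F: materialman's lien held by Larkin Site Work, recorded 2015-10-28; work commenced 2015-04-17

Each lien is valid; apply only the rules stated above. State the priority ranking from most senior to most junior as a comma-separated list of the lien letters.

A, D, C, F, E, B

Effective dates: B is treated as recorded 2014-01-19, the work-commencement date; C's effective date is the deed date, 2014-05-02; F relates back to 2015-04-17 (work commenced).
Sorted by effective date: B (2014-01-19), D (2014-03-25), C (2014-05-02), F (2015-04-17), E (2015-04-25), A (2015-12-03).
B would otherwise be senior to A, so under the subordination agreement B and A exchange positions.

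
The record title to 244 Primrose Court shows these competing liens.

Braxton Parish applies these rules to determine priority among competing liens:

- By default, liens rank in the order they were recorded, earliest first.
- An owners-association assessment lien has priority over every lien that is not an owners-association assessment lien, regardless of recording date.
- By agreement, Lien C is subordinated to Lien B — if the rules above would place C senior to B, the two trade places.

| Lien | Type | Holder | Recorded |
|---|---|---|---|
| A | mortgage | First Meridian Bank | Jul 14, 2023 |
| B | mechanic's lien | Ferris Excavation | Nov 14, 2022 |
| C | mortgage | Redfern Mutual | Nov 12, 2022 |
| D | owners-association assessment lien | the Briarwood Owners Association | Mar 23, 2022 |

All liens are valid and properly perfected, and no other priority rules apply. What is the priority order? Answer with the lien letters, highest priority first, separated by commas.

D is an owners-association assessment lien, so it outranks all other liens regardless of date.
Among the remaining liens, by effective date: C (Nov 12, 2022), B (Nov 14, 2022), A (Jul 14, 2023).
C would otherwise be senior to B, so under the subordination agreement C and B exchange positions.

D, B, C, A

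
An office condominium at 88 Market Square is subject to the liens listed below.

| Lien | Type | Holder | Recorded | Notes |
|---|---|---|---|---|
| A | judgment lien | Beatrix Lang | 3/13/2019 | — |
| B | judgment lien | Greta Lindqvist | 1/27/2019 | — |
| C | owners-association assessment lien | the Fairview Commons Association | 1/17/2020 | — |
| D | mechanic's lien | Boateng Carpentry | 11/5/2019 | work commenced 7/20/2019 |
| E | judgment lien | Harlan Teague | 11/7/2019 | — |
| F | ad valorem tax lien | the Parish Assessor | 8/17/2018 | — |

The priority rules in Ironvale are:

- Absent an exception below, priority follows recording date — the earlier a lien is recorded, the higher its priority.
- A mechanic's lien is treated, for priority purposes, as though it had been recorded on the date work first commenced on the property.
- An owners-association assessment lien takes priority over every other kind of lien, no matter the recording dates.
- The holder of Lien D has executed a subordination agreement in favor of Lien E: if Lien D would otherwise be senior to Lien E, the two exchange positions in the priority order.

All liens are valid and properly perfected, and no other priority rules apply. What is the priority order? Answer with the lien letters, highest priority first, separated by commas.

Effective dates after the stated exceptions: D relates back to 7/20/2019 (work commenced).
C is an owners-association assessment lien, so it outranks all other liens regardless of date.
The other liens, earliest effective date first: F (8/17/2018), B (1/27/2019), A (3/13/2019), D (7/20/2019), E (11/7/2019).
D would otherwise be senior to E, so under the subordination agreement D and E exchange positions.

C, F, B, A, E, D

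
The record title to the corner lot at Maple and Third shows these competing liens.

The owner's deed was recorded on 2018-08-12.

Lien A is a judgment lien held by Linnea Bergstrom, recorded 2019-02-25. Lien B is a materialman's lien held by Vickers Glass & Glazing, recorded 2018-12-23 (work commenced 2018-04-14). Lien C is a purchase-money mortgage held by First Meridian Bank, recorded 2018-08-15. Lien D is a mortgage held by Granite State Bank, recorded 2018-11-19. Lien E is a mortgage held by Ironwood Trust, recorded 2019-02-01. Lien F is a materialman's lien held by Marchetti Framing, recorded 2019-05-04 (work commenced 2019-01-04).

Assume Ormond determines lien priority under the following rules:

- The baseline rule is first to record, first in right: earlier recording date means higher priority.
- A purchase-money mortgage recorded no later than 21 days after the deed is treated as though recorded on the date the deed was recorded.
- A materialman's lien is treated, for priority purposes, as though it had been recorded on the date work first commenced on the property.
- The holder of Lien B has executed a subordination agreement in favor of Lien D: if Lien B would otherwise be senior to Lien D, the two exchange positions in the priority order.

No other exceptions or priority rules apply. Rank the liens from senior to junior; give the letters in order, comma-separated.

Adjusting effective dates: B is treated as recorded 2018-04-14, the work-commencement date; C relates back to the deed date 2018-08-12; F relates back to 2019-01-04 (work commenced).
By effective date, earliest first: B (2018-04-14), C (2018-08-12), D (2018-11-19), F (2019-01-04), E (2019-02-01), A (2019-02-25).
B is senior to D before the subordination, so the two trade places.

D, C, B, F, E, A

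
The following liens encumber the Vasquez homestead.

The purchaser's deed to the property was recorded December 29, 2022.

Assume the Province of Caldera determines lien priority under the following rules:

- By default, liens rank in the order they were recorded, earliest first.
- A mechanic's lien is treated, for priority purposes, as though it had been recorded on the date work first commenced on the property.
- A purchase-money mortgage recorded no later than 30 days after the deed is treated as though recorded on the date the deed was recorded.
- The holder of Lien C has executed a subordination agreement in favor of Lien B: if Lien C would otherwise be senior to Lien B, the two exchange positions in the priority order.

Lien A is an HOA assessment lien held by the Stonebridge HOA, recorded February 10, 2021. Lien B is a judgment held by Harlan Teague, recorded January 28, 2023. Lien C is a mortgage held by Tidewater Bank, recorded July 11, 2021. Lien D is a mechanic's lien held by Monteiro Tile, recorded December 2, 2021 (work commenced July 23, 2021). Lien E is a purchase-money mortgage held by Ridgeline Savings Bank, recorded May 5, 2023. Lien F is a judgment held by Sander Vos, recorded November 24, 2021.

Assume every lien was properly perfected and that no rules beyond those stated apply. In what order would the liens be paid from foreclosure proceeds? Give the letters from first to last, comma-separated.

A, B, D, F, C, E

Effective dates after the stated exceptions: D's effective date is July 23, 2021, when work began; E was recorded 127 days after the deed — beyond 30 days — so no relation-back applies.
Ordering by effective date: A (February 10, 2021), C (July 11, 2021), D (July 23, 2021), F (November 24, 2021), B (January 28, 2023), E (May 5, 2023).
C would otherwise be senior to B, so under the subordination agreement C and B exchange positions.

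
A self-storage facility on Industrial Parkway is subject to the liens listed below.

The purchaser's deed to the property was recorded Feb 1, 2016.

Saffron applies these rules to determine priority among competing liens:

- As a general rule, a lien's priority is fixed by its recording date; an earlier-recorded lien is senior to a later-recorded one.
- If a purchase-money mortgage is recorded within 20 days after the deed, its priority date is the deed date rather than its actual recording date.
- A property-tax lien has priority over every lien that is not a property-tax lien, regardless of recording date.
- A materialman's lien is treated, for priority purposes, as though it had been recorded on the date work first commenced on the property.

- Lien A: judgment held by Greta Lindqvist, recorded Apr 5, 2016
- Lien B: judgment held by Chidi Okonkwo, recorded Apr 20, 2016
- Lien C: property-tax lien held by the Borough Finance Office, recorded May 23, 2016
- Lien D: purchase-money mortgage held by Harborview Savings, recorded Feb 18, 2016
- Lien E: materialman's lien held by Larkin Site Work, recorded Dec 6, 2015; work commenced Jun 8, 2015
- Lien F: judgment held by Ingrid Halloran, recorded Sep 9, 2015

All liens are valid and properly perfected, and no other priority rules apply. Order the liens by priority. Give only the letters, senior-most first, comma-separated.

Adjusting effective dates: D was recorded within the 20-day window, so its effective date is the deed date Feb 1, 2016; E is treated as recorded Jun 8, 2015, the work-commencement date.
C is a property-tax lien and takes priority over every other lien.
Remaining liens by effective date: E (Jun 8, 2015), F (Sep 9, 2015), D (Feb 1, 2016), A (Apr 5, 2016), B (Apr 20, 2016).

C, E, F, D, A, B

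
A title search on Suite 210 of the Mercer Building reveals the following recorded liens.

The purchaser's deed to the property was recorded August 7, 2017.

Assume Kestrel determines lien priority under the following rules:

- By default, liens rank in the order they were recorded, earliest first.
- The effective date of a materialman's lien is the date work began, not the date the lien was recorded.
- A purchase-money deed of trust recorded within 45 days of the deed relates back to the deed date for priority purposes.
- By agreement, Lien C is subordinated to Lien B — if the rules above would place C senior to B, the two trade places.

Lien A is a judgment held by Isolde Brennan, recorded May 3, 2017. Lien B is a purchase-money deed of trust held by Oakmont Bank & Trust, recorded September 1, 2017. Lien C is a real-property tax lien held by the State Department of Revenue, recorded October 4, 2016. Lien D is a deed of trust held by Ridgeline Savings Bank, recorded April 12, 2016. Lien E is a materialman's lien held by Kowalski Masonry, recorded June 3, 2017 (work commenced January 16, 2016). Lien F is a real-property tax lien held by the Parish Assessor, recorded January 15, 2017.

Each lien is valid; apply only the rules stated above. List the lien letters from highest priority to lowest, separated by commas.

Adjusting effective dates: B's effective date is the deed date, August 7, 2017; E relates back to January 16, 2016 (work commenced).
Sorted by effective date: E (January 16, 2016), D (April 12, 2016), C (October 4, 2016), F (January 15, 2017), A (May 3, 2017), B (August 7, 2017).
C would otherwise be senior to B, so under the subordination agreement C and B exchange positions.

E, D, B, F, A, C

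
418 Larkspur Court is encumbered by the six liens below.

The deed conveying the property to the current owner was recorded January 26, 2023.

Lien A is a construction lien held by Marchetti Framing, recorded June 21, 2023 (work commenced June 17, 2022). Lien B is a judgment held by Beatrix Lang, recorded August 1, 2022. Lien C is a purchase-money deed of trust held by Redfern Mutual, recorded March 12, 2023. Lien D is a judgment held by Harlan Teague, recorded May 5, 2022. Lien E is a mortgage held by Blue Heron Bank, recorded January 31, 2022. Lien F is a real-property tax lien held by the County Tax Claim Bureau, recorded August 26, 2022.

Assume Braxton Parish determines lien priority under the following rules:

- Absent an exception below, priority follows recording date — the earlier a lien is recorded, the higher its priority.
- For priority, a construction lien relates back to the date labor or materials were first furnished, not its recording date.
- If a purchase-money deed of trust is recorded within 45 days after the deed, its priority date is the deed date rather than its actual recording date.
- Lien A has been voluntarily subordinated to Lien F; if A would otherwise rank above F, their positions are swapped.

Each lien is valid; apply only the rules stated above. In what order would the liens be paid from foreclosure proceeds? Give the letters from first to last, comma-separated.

E, D, F, B, A, C

Effective dates: A is treated as recorded June 17, 2022, the work-commencement date; C was recorded within the 45-day window, so its effective date is the deed date January 26, 2023.
By effective date, earliest first: E (January 31, 2022), D (May 5, 2022), A (June 17, 2022), B (August 1, 2022), F (August 26, 2022), C (January 26, 2023).
A is senior to F before the subordination, so the two trade places.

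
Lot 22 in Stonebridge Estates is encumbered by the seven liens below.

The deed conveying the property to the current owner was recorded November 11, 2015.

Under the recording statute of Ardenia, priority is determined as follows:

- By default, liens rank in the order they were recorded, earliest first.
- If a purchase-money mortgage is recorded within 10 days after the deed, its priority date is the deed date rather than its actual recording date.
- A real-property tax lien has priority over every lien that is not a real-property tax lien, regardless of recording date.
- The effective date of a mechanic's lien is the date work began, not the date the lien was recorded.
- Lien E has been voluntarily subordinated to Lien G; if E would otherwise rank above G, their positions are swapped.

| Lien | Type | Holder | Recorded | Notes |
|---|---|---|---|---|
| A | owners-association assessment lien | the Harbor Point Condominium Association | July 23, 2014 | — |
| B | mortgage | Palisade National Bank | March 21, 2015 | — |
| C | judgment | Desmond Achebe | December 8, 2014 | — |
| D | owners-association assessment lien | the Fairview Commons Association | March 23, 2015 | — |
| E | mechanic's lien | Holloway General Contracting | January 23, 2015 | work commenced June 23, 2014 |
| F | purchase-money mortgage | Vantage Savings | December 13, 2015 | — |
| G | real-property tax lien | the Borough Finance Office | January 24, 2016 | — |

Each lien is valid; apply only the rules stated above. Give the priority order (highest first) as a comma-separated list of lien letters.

G, E, A, C, B, D, F

Effective dates: E is treated as recorded June 23, 2014, the work-commencement date; F missed the 10-day window (32 days after the deed), so its recording date stands.
G is a real-property tax lien, so it outranks all other liens regardless of date.
The other liens, earliest effective date first: E (June 23, 2014), A (July 23, 2014), C (December 8, 2014), B (March 21, 2015), D (March 23, 2015), F (December 13, 2015).
Since E is not senior to G, the subordination leaves the order unchanged.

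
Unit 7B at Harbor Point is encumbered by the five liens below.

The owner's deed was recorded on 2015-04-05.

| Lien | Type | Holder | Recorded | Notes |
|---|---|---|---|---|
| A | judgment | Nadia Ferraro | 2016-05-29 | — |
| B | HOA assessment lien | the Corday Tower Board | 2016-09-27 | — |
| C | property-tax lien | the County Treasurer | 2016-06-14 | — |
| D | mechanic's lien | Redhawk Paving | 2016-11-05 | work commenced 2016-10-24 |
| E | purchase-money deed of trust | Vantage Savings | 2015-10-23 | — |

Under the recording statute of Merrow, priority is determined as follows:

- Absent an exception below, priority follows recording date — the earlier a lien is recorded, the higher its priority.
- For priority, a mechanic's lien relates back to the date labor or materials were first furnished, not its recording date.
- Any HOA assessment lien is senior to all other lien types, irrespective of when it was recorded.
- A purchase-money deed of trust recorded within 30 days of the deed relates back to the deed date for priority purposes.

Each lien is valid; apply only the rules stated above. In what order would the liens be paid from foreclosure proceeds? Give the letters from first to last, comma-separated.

B, E, A, C, D

First, effective dates: D relates back to 2016-10-24 (work commenced); E missed the 30-day window (201 days after the deed), so its recording date stands.
B is an HOA assessment lien and takes priority over every other lien.
The other liens, earliest effective date first: E (2015-10-23), A (2016-05-29), C (2016-06-14), D (2016-10-24).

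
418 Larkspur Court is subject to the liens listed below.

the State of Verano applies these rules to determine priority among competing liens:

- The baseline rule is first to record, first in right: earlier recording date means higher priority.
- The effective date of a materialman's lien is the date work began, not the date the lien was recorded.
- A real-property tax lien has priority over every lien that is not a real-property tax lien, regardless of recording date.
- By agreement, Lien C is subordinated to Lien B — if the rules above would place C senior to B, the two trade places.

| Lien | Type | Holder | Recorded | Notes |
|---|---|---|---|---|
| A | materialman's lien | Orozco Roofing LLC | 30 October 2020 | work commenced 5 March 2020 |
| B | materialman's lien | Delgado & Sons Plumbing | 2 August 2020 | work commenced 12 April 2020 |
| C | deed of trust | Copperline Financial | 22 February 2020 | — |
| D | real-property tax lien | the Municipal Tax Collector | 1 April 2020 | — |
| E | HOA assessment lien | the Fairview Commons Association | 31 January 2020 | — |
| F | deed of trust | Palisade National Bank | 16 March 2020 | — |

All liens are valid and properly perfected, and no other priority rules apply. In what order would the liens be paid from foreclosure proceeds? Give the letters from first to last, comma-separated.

D, E, B, A, F, C

First, effective dates: A relates back to 5 March 2020 (work commenced); B relates back to 12 April 2020 (work commenced).
D is a real-property tax lien, so it outranks all other liens regardless of date.
Ordering the rest by effective date: E (31 January 2020), C (22 February 2020), A (5 March 2020), F (16 March 2020), B (12 April 2020).
C is senior to B before the subordination, so the two trade places.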